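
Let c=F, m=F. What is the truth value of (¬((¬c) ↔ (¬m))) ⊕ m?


Substitute c=F, m=F:
¬c = T
¬m = T
(¬c) ↔ (¬m) = T ↔ T = T
¬((¬c) ↔ (¬m)) = F
(¬((¬c) ↔ (¬m))) ⊕ m = F ⊕ F = F

F


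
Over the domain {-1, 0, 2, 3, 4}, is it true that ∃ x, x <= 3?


Evaluate the predicate on each element: -1:T, 0:T, 2:T, 3:T, 4:F.
Witness x = -1 satisfies the predicate.

T


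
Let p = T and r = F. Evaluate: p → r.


Implication is false only when antecedent is true and consequent is false.
Substitute: p=T, r=F.
T → F evaluates to F.

F


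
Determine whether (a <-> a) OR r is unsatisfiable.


Truth table over {a, r}:
a | r | φ
---------
F | F | T
T | F | T
F | T | T
T | T | T
Satisfying assignment at row 1: a=F, r=F gives T.

No, it is not a contradiction.


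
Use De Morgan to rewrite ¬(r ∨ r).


De Morgan: the negation of a disjunction is the conjunction of the negations.
Distribute ¬ across ∨, flipping it to ∧, and negate each literal.

(¬r) ∧ (¬r)


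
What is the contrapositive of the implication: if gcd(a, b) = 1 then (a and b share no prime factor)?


The contrapositive of (P → Q) is (¬Q → ¬P); it is logically equivalent to the original.
Here P = 'gcd(a, b) = 1' and Q = '(a and b share no prime factor)'.

If not ((a and b share no prime factor)), then not (gcd(a, b) = 1).


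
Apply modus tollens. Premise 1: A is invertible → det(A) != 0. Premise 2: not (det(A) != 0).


Modus tollens: from (P → Q) and ¬Q, infer ¬P.
Q = 'det(A) != 0' is denied; since P → Q, P must also fail.

Not (A is invertible).


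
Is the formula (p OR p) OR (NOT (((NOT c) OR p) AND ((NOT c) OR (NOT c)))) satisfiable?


Search for a satisfying assignment over {c, p}.
Try c=T, p=F: the formula evaluates to T.
A satisfying assignment exists.

Satisfiable.


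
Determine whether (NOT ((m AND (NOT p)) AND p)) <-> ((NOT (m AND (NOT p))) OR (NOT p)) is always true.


Build the truth table over {m, p}:
m | p | φ
---------
F | F | T
T | F | T
F | T | T
T | T | T
Every row evaluates to true.

Yes, it is a tautology.


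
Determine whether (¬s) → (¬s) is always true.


Build the truth table over {s}:
s | φ
-----
F | T
T | T
Every row evaluates to true.

Yes, it is a tautology.


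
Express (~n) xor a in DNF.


Step 1: (¬n) ⊕ a is true exactly when they disagree: ((¬n) ∧ ¬a) ∨ (¬(¬n) ∧ a).
Step 2: Eliminate any double negations (¬¬X = X).

((~n) & (~a)) | (n & a)


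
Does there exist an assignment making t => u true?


Search for a satisfying assignment over {t, u}.
Try t=False, u=False: the formula evaluates to True.
A satisfying assignment exists.

Satisfiable.


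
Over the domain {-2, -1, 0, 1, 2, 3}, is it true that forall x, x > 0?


Evaluate the predicate on each element: -2:False, -1:False, 0:False, 1:True, 2:True, 3:True.
Counterexample x = -2 fails the predicate.

False


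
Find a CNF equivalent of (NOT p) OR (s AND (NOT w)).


Step 1: Distribute ∨ over ∧: (¬p) ∨ (s ∧ (¬w)) = ((¬p) ∨ s) ∧ ((¬p) ∨ (¬w)).

((NOT p) OR s) AND ((NOT p) OR (NOT w))


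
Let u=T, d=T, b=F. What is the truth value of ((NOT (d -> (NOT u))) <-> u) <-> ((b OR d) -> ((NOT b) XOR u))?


Substitute u=T, d=T, b=F:
NOT u = F
d -> (NOT u) = T -> F = F
NOT (d -> (NOT u)) = T
(NOT (d -> (NOT u))) <-> u = T <-> T = T
b OR d = F OR T = T
NOT b = T
(NOT b) XOR u = T XOR T = F
(b OR d) -> ((NOT b) XOR u) = T -> F = F
((NOT (d -> (NOT u))) <-> u) <-> ((b OR d) -> ((NOT b) XOR u)) = T <-> F = F

F


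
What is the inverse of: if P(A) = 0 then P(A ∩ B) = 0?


The inverse of (P → Q) is (¬P → ¬Q). It is equivalent to the converse, not to the original.
Here P = 'P(A) = 0' and Q = 'P(A ∩ B) = 0'.

If not (P(A) = 0), then not (P(A ∩ B) = 0).


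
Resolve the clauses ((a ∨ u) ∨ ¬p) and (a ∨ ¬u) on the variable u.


The clauses contain complementary literals u and ¬u.
Resolution eliminates this pair and disjoins the remaining literals (merging duplicates).

(a ∨ ¬p)


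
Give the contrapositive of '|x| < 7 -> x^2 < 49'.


The contrapositive of (P → Q) is (¬Q → ¬P); it is logically equivalent to the original.
Here P = '|x| < 7' and Q = 'x^2 < 49'.

If not (x^2 < 49), then not (|x| < 7).


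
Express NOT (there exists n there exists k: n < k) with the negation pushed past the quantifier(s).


Negation flips each quantifier (∀↔∃) and negates the inner predicate.
¬(there exists n there exists k: φ) = for all n for all k: ¬φ.

for all n for all k: NOT(n < k)


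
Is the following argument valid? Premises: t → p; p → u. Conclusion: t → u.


This matches the form of hypothetical syllogism: the conclusion follows in every model of the premises.

Valid.


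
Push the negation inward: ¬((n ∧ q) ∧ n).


De Morgan: the negation of a conjunction is the disjunction of the negations.
Distribute ¬ across ∧, flipping it to ∨, and negate each literal.

((¬n) ∨ (¬q)) ∨ (¬n)


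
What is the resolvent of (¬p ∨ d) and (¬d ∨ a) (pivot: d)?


The clauses contain complementary literals d and ¬d.
Resolution eliminates this pair and disjoins the remaining literals (merging duplicates).

(¬p ∨ a)


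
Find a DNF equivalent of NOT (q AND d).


Step 1: Apply De Morgan: ¬(q ∧ d) = ¬q ∨ ¬d.

(NOT q) OR (NOT d)


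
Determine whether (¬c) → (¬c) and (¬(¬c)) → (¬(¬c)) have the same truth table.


Compare truth tables:
c | φ | ψ
---------
F | T | T
T | T | T
The columns φ and ψ agree on every row.

Yes, they are logically equivalent.


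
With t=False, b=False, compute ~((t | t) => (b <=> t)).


Substitute t=False, b=False:
t | t = False | False = False
b <=> t = False <=> False = True
(t | t) => (b <=> t) = False => True = True
~((t | t) => (b <=> t)) = False

False


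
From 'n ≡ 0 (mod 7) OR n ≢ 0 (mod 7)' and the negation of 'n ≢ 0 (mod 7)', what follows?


Disjunctive syllogism: from (P ∨ Q) and ¬P, infer Q.
One disjunct, 'n ≢ 0 (mod 7)', is ruled out; the other must hold.

n ≡ 0 (mod 7)


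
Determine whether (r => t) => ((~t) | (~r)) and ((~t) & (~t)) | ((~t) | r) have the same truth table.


Compare truth tables:
r | t | φ | ψ
-------------
False | False | True | True
True | False | True | True
False | True | True | False
True | True | False | True
They differ at row 3 (r=False, t=True): φ=True but ψ=False.

No, they are not logically equivalent.


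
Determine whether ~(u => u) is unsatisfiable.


Truth table over {u}:
u | φ
-----
False | False
True | False
Every row is false.

Yes, it is a contradiction.


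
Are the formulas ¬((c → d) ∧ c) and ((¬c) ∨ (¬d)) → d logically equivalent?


Compare truth tables:
c | d | φ | ψ
-------------
F | F | T | F
T | F | T | F
F | T | T | T
T | T | F | T
They differ at row 1 (c=F, d=F): φ=T but ψ=F.

No, they are not logically equivalent.


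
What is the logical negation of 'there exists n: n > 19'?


¬(for all x: φ) = there exists x: ¬φ, and ¬(there exists x: φ) = for all x: ¬φ.
Apply to the existential statement.

for all n: NOT(n > 19)


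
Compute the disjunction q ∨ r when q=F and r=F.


Disjunction is false only when both operands are false.
Substitute: q=F, r=F.
F ∨ F evaluates to F.

F


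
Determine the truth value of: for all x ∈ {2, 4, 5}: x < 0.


Evaluate the predicate on each element: 2:F, 4:F, 5:F.
Counterexample x = 2 fails the predicate.

F


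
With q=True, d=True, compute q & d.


Substitute q=True, d=True:
q & d = True & True = True

True


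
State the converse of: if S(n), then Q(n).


The converse of (P → Q) is (Q → P). It is not in general equivalent to the original.
Here P = 'S(n)' and Q = 'Q(n)'.

If Q(n), then S(n).


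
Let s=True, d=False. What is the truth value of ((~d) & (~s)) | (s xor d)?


Substitute s=True, d=False:
~d = True
~s = False
(~d) & (~s) = True & False = False
s xor d = True xor False = True
((~d) & (~s)) | (s xor d) = False | True = True

True


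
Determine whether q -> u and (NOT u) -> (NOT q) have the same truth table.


Compare truth tables:
q | u | φ | ψ
-------------
F | F | T | T
T | F | F | F
F | T | T | T
T | T | T | T
The columns φ and ψ agree on every row.

Yes, they are logically equivalent.


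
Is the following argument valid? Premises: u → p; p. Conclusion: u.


This is affirming the consequent (fallacy). There exist truth assignments where the premises are all true but the conclusion is false.

Invalid.


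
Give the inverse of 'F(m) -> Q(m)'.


The inverse of (P → Q) is (¬P → ¬Q). It is equivalent to the converse, not to the original.
Here P = 'F(m)' and Q = 'Q(m)'.

If not (F(m)), then not (Q(m)).


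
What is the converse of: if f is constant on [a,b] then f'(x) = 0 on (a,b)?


The converse of (P → Q) is (Q → P). It is not in general equivalent to the original.
Here P = 'f is constant on [a,b]' and Q = 'f'(x) = 0 on (a,b)'.

If f'(x) = 0 on (a,b), then f is constant on [a,b].


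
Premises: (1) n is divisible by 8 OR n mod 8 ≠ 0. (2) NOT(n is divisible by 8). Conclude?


Disjunctive syllogism: from (P ∨ Q) and ¬P, infer Q.
One disjunct, 'n is divisible by 8', is ruled out; the other must hold.

n mod 8 ≠ 0


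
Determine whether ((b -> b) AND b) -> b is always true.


Build the truth table over {b}:
b | φ
-----
F | T
T | T
Every row evaluates to true.

Yes, it is a tautology.


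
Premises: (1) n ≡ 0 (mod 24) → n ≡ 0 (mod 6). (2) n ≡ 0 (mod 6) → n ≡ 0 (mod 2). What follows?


Hypothetical syllogism: from (P → Q) and (Q → R), infer (P → R).
Chain the two implications through the shared middle term 'n ≡ 0 (mod 6)'.

n ≡ 0 (mod 24) → n ≡ 0 (mod 2)


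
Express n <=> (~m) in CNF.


Step 1: Rewrite n ↔ (¬m) as (n → (¬m)) ∧ ((¬m) → n).
Step 2: Rewrite each implication as a disjunction.
Step 3: Eliminate any double negations (¬¬X = X).

((~n) | (~m)) & (m | n)


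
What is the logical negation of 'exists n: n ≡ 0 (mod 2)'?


¬(forall x: φ) = exists x: ¬φ, and ¬(exists x: φ) = forall x: ¬φ.
Apply to the existential statement.

forall n: ~(n ≡ 0 (mod 2))


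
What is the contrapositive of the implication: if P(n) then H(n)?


The contrapositive of (P → Q) is (¬Q → ¬P); it is logically equivalent to the original.
Here P = 'P(n)' and Q = 'H(n)'.

If not (H(n)), then not (P(n)).


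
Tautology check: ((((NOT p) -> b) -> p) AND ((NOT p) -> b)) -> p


Build the truth table over {b, p}:
b | p | φ
---------
F | F | T
T | F | T
F | T | T
T | T | T
Every row evaluates to true.

Yes, it is a tautology.


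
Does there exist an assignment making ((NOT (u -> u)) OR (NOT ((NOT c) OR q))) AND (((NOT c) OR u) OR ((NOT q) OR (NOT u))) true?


Search for a satisfying assignment over {c, q, u}.
Try c=T, q=F, u=F: the formula evaluates to T.
A satisfying assignment exists.

Satisfiable.


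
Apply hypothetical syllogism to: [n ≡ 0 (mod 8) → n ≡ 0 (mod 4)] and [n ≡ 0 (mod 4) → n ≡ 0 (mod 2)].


Hypothetical syllogism: from (P → Q) and (Q → R), infer (P → R).
Chain the two implications through the shared middle term 'n ≡ 0 (mod 4)'.

n ≡ 0 (mod 8) → n ≡ 0 (mod 2)


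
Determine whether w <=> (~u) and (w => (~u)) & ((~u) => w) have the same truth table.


Compare truth tables:
u | w | φ | ψ
-------------
False | False | False | False
True | False | True | True
False | True | True | True
True | True | False | False
The columns φ and ψ agree on every row.

Yes, they are logically equivalent.


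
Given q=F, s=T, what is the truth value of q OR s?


Disjunction is false only when both operands are false.
Substitute: q=F, s=T.
F OR T evaluates to T.

T


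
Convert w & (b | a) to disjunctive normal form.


Step 1: Distribute ∧ over ∨: w ∧ (b ∨ a) = (w ∧ b) ∨ (w ∧ a).

(w & b) | (w & a)


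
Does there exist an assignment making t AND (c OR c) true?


Search for a satisfying assignment over {c, t}.
Try c=T, t=T: the formula evaluates to T.
A satisfying assignment exists.

Satisfiable.


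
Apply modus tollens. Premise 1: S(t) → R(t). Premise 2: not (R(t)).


Modus tollens: from (P → Q) and ¬Q, infer ¬P.
Q = 'R(t)' is denied; since P → Q, P must also fail.

Not (S(t)).


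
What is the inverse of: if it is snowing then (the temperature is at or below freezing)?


The inverse of (P → Q) is (¬P → ¬Q). It is equivalent to the converse, not to the original.
Here P = 'it is snowing' and Q = '(the temperature is at or below freezing)'.

If not (it is snowing), then not ((the temperature is at or below freezing)).


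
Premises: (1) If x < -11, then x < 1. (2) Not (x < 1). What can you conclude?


Modus tollens: from (P → Q) and ¬Q, infer ¬P.
Q = 'x < 1' is denied; since P → Q, P must also fail.

Not (x < -11).


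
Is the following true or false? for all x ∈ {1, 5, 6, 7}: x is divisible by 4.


Evaluate the predicate on each element: 1:F, 5:F, 6:F, 7:F.
Counterexample x = 1 fails the predicate.

F


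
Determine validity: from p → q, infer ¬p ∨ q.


This matches the form of material implication: the conclusion follows in every model of the premises.

Valid.


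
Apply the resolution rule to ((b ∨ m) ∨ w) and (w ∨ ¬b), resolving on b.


The clauses contain complementary literals b and ¬b.
Resolution eliminates this pair and disjoins the remaining literals (merging duplicates).

(m ∨ w)


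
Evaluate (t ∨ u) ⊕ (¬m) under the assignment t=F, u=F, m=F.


Substitute t=F, u=F, m=F:
t ∨ u = F ∨ F = F
¬m = T
(t ∨ u) ⊕ (¬m) = F ⊕ T = T

T


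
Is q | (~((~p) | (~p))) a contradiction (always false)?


Truth table over {p, q}:
p | q | φ
---------
False | False | False
True | False | True
False | True | True
True | True | True
Satisfying assignment at row 2: p=True, q=False gives True.

No, it is not a contradiction.


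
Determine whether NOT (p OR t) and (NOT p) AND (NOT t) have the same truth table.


Compare truth tables:
p | t | φ | ψ
-------------
F | F | T | T
T | F | F | F
F | T | F | F
T | T | F | F
The columns φ and ψ agree on every row.

Yes, they are logically equivalent.


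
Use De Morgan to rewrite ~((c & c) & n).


De Morgan: the negation of a conjunction is the disjunction of the negations.
Distribute ~ across &, flipping it to |, and negate each literal.

((~c) | (~c)) | (~n)


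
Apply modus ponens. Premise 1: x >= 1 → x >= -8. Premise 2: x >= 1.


Modus ponens: from (P → Q) and P, infer Q.
P = 'x >= 1' is asserted, and P → Q holds, so Q follows.

x >= -8.


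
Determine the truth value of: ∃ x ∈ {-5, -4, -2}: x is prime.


Evaluate the predicate on each element: -5:F, -4:F, -2:F.
No element satisfies the predicate.

F


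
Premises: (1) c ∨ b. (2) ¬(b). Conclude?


Disjunctive syllogism: from (P ∨ Q) and ¬P, infer Q.
One disjunct, 'b', is ruled out; the other must hold.

c


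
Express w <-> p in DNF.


Step 1: w ↔ p is true exactly when both agree: (w ∧ p) ∨ (¬w ∧ ¬p).

(w AND p) OR ((NOT w) AND (NOT p))


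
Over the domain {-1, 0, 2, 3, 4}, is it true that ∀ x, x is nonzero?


Evaluate the predicate on each element: -1:T, 0:F, 2:T, 3:T, 4:T.
Counterexample x = 0 fails the predicate.

F


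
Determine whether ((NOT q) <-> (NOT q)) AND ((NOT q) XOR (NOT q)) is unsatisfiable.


Truth table over {q}:
q | φ
-----
F | F
T | F
Every row is false.

Yes, it is a contradiction.


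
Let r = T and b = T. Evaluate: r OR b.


Disjunction is false only when both operands are false.
Substitute: r=T, b=T.
T OR T evaluates to T.

T


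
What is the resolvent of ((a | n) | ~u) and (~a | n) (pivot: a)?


The clauses contain complementary literals a and ~a.
Resolution eliminates this pair and disjoins the remaining literals (merging duplicates).

(~u | n)


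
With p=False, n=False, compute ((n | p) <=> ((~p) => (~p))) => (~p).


Substitute p=False, n=False:
n | p = False | False = False
~p = True
~p = True
(~p) => (~p) = True => True = True
(n | p) <=> ((~p) => (~p)) = False <=> True = False
~p = True
((n | p) <=> ((~p) => (~p))) => (~p) = False => True = True

True


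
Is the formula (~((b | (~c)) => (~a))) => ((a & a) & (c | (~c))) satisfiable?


Search for a satisfying assignment over {a, b, c}.
Try a=False, b=False, c=False: the formula evaluates to True.
A satisfying assignment exists.

Satisfiable.


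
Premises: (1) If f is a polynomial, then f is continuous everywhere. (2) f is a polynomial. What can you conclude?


Modus ponens: from (P → Q) and P, infer Q.
P = 'f is a polynomial' is asserted, and P → Q holds, so Q follows.

f is continuous everywhere.


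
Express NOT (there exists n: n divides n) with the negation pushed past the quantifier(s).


¬(for all x: φ) = there exists x: ¬φ, and ¬(there exists x: φ) = for all x: ¬φ.
Apply to the existential statement.

for all n: NOT(n divides n)


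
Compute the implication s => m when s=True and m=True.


Implication is false only when antecedent is true and consequent is false.
Substitute: s=True, m=True.
True => True evaluates to True.

True


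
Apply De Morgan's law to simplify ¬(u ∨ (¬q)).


De Morgan: the negation of a disjunction is the conjunction of the negations.
Distribute ¬ across ∨, flipping it to ∧, and negate each literal.

(¬u) ∧ q


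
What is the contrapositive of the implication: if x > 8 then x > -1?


The contrapositive of (P → Q) is (¬Q → ¬P); it is logically equivalent to the original.
Here P = 'x > 8' and Q = 'x > -1'.

If not (x > -1), then not (x > 8).


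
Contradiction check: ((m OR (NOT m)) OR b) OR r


Truth table over {b, m, r}:
b | m | r | φ
-------------
F | F | F | T
T | F | F | T
F | T | F | T
T | T | F | T
F | F | T | T
T | F | T | T
F | T | T | T
T | T | T | T
Satisfying assignment at row 1: b=F, m=F, r=F gives T.

No, it is not a contradiction.


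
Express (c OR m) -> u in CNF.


Step 1: Rewrite as ¬(c ∨ m) ∨ u = (¬c ∧ ¬m) ∨ u.
Step 2: Distribute ∨ over ∧.

((NOT c) OR u) AND ((NOT m) OR u)


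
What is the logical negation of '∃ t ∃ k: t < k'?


Negation flips each quantifier (∀↔∃) and negates the inner predicate.
¬(∃ t ∃ k: φ) = ∀ t ∀ k: ¬φ.

∀ t ∀ k: ¬(t < k)


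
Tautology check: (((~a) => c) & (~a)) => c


Build the truth table over {a, c}:
a | c | φ
---------
False | False | True
True | False | True
False | True | True
True | True | True
Every row evaluates to true.

Yes, it is a tautology.


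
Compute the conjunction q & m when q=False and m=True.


Conjunction is true only when both operands are true.
Substitute: q=False, m=True.
False & True evaluates to False.

False


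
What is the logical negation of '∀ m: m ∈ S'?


¬(∀ x: φ) = ∃ x: ¬φ, and ¬(∃ x: φ) = ∀ x: ¬φ.
Apply to the universal statement.

∃ m: ¬(m ∈ S)


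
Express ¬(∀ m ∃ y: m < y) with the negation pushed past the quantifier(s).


Negation flips each quantifier (∀↔∃) and negates the inner predicate.
¬(∀ m ∃ y: φ) = ∃ m ∀ y: ¬φ.

∃ m ∀ y: ¬(m < y)


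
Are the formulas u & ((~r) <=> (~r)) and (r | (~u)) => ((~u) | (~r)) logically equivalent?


Compare truth tables:
r | u | φ | ψ
-------------
False | False | False | True
True | False | False | True
False | True | True | True
True | True | True | False
They differ at row 1 (r=False, u=False): φ=False but ψ=True.

No, they are not logically equivalent.


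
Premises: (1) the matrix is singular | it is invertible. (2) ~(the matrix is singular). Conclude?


Disjunctive syllogism: from (P ∨ Q) and ¬P, infer Q.
One disjunct, 'the matrix is singular', is ruled out; the other must hold.

it is invertible


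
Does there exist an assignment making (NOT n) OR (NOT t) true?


Search for a satisfying assignment over {n, t}.
Try n=F, t=F: the formula evaluates to T.
A satisfying assignment exists.

Satisfiable.


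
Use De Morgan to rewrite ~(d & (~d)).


De Morgan: the negation of a conjunction is the disjunction of the negations.
Distribute ~ across &, flipping it to |, and negate each literal.

(~d) | d


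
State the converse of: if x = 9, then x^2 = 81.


The converse of (P → Q) is (Q → P). It is not in general equivalent to the original.
Here P = 'x = 9' and Q = 'x^2 = 81'.

If x^2 = 81, then x = 9.


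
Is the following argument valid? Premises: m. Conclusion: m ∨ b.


This matches the form of disjunction introduction: the conclusion follows in every model of the premises.

Valid.


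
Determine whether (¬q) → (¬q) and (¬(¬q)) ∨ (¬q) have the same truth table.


Compare truth tables:
q | φ | ψ
---------
F | T | T
T | T | T
The columns φ and ψ agree on every row.

Yes, they are logically equivalent.


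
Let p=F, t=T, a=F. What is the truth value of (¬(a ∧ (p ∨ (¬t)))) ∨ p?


Substitute p=F, t=T, a=F:
¬t = F
p ∨ (¬t) = F ∨ F = F
a ∧ (p ∨ (¬t)) = F ∧ F = F
¬(a ∧ (p ∨ (¬t))) = T
(¬(a ∧ (p ∨ (¬t)))) ∨ p = T ∨ F = T

T


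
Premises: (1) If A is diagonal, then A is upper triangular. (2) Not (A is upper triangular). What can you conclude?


Modus tollens: from (P → Q) and ¬Q, infer ¬P.
Q = 'A is upper triangular' is denied; since P → Q, P must also fail.

Not (A is diagonal).


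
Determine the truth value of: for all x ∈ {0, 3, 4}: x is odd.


Evaluate the predicate on each element: 0:F, 3:T, 4:F.
Counterexample x = 0 fails the predicate.

F


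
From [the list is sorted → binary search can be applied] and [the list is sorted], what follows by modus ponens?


Modus ponens: from (P → Q) and P, infer Q.
P = 'the list is sorted' is asserted, and P → Q holds, so Q follows.

binary search can be applied.


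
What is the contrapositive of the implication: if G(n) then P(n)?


The contrapositive of (P → Q) is (¬Q → ¬P); it is logically equivalent to the original.
Here P = 'G(n)' and Q = 'P(n)'.

If not (P(n)), then not (G(n)).


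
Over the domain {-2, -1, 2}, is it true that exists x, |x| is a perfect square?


Evaluate the predicate on each element: -2:False, -1:True, 2:False.
Witness x = -1 satisfies the predicate.

True


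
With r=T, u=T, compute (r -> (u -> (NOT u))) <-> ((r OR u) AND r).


Substitute r=T, u=T:
NOT u = F
u -> (NOT u) = T -> F = F
r -> (u -> (NOT u)) = T -> F = F
r OR u = T OR T = T
(r OR u) AND r = T AND T = T
(r -> (u -> (NOT u))) <-> ((r OR u) AND r) = F <-> T = F

F


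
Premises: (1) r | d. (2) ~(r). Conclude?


Disjunctive syllogism: from (P ∨ Q) and ¬P, infer Q.
One disjunct, 'r', is ruled out; the other must hold.

d


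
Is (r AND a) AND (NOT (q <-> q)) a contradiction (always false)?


Truth table over {a, q, r}:
a | q | r | φ
-------------
F | F | F | F
T | F | F | F
F | T | F | F
T | T | F | F
F | F | T | F
T | F | T | F
F | T | T | F
T | T | T | F
Every row is false.

Yes, it is a contradiction.


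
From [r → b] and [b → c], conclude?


Hypothetical syllogism: from (P → Q) and (Q → R), infer (P → R).
Chain the two implications through the shared middle term 'b'.

r → c


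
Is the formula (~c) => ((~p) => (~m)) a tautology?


Build the truth table over {c, m, p}:
c | m | p | φ
-------------
False | False | False | True
True | False | False | True
False | True | False | False
True | True | False | True
False | False | True | True
True | False | True | True
False | True | True | True
True | True | True | True
Counterexample at row 3: with c=False, m=True, p=False, the formula is False.

No, it is not a tautology.


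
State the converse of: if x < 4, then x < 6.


The converse of (P → Q) is (Q → P). It is not in general equivalent to the original.
Here P = 'x < 4' and Q = 'x < 6'.

If x < 6, then x < 4.


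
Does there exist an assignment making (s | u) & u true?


Search for a satisfying assignment over {s, u}.
Try s=False, u=True: the formula evaluates to True.
A satisfying assignment exists.

Satisfiable.


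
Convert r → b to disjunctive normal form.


Step 1: Rewrite r → b as ¬r ∨ b.

(¬r) ∨ b


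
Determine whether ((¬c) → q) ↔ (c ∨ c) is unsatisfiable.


Truth table over {c, q}:
c | q | φ
---------
F | F | T
T | F | T
F | T | F
T | T | T
Satisfying assignment at row 1: c=F, q=F gives T.

No, it is not a contradiction.


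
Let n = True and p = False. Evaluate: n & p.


Conjunction is true only when both operands are true.
Substitute: n=True, p=False.
True & False evaluates to False.

False


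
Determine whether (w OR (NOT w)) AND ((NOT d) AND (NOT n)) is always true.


Build the truth table over {d, n, w}:
d | n | w | φ
-------------
F | F | F | T
T | F | F | F
F | T | F | F
T | T | F | F
F | F | T | T
T | F | T | F
F | T | T | F
T | T | T | F
Counterexample at row 2: with d=T, n=F, w=F, the formula is F.

No, it is not a tautology.


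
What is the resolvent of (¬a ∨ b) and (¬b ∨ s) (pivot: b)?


The clauses contain complementary literals b and ¬b.
Resolution eliminates this pair and disjoins the remaining literals (merging duplicates).

(¬a ∨ s)


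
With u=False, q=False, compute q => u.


Substitute u=False, q=False:
q => u = False => False = True

True


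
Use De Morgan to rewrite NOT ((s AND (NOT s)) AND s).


De Morgan: the negation of a conjunction is the disjunction of the negations.
Distribute NOT across AND, flipping it to OR, and negate each literal.

((NOT s) OR s) OR (NOT s)


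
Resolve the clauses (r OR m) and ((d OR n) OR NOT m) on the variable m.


The clauses contain complementary literals m and NOTm.
Resolution eliminates this pair and disjoins the remaining literals (merging duplicates).

((r OR n) OR d)


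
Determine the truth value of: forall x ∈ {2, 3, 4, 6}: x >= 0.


Evaluate the predicate on each element: 2:True, 3:True, 4:True, 6:True.
Every element satisfies the predicate.

True


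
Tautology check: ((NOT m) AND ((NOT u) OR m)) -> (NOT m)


Build the truth table over {m, u}:
m | u | φ
---------
F | F | T
T | F | T
F | T | T
T | T | T
Every row evaluates to true.

Yes, it is a tautology.


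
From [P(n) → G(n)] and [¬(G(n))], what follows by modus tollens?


Modus tollens: from (P → Q) and ¬Q, infer ¬P.
Q = 'G(n)' is denied; since P → Q, P must also fail.

Not (P(n)).


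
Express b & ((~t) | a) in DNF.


Step 1: Distribute ∧ over ∨: b ∧ ((¬t) ∨ a) = (b ∧ (¬t)) ∨ (b ∧ a).

(b & (~t)) | (b & a)


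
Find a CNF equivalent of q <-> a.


Step 1: Rewrite q ↔ a as (q → a) ∧ (a → q).
Step 2: Rewrite each implication as a disjunction.

((NOT q) OR a) AND ((NOT a) OR q)


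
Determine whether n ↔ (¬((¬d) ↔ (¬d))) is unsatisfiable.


Truth table over {d, n}:
d | n | φ
---------
F | F | T
T | F | T
F | T | F
T | T | F
Satisfying assignment at row 1: d=F, n=F gives T.

No, it is not a contradiction.


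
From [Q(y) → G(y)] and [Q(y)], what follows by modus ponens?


Modus ponens: from (P → Q) and P, infer Q.
P = 'Q(y)' is asserted, and P → Q holds, so Q follows.

G(y).


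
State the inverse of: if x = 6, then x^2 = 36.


The inverse of (P → Q) is (¬P → ¬Q). It is equivalent to the converse, not to the original.
Here P = 'x = 6' and Q = 'x^2 = 36'.

If not (x = 6), then not (x^2 = 36).


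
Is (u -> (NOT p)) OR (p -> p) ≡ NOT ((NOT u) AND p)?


Compare truth tables:
p | u | φ | ψ
-------------
F | F | T | T
T | F | T | F
F | T | T | T
T | T | T | T
They differ at row 2 (p=T, u=F): φ=T but ψ=F.

No, they are not logically equivalent.


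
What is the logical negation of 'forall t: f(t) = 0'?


¬(forall x: φ) = exists x: ¬φ, and ¬(exists x: φ) = forall x: ¬φ.
Apply to the universal statement.

exists t: ~(f(t) = 0)


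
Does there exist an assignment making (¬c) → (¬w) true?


Search for a satisfying assignment over {c, w}.
Try c=F, w=F: the formula evaluates to T.
A satisfying assignment exists.

Satisfiable.


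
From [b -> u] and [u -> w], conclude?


Hypothetical syllogism: from (P → Q) and (Q → R), infer (P → R).
Chain the two implications through the shared middle term 'u'.

b -> w


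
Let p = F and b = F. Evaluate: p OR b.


Disjunction is false only when both operands are false.
Substitute: p=F, b=F.
F OR F evaluates to F.

F


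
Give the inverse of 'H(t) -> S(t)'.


The inverse of (P → Q) is (¬P → ¬Q). It is equivalent to the converse, not to the original.
Here P = 'H(t)' and Q = 'S(t)'.

If not (H(t)), then not (S(t)).


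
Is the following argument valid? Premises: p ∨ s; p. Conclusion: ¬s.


This is affirming a disjunct (fallacy). There exist truth assignments where the premises are all true but the conclusion is false.

Invalid.


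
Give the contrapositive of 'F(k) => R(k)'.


The contrapositive of (P → Q) is (¬Q → ¬P); it is logically equivalent to the original.
Here P = 'F(k)' and Q = 'R(k)'.

If not (R(k)), then not (F(k)).


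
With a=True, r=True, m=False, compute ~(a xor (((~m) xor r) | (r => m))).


Substitute a=True, r=True, m=False:
~m = True
(~m) xor r = True xor True = False
r => m = True => False = False
((~m) xor r) | (r => m) = False | False = False
a xor (((~m) xor r) | (r => m)) = True xor False = True
~(a xor (((~m) xor r) | (r => m))) = False

False


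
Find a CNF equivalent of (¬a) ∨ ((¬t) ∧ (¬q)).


Step 1: Distribute ∨ over ∧: (¬a) ∨ ((¬t) ∧ (¬q)) = ((¬a) ∨ (¬t)) ∧ ((¬a) ∨ (¬q)).

((¬a) ∨ (¬t)) ∧ ((¬a) ∨ (¬q))


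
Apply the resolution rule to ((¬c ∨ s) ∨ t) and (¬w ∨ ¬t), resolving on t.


The clauses contain complementary literals t and ¬t.
Resolution eliminates this pair and disjoins the remaining literals (merging duplicates).

((s ∨ ¬c) ∨ ¬w)


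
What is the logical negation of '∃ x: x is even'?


¬(∀ x: φ) = ∃ x: ¬φ, and ¬(∃ x: φ) = ∀ x: ¬φ.
Apply to the existential statement.

∀ x: ¬(x is even)


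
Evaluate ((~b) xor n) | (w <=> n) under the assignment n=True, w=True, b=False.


Substitute n=True, w=True, b=False:
~b = True
(~b) xor n = True xor True = False
w <=> n = True <=> True = True
((~b) xor n) | (w <=> n) = False | True = True

True


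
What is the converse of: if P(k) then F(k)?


The converse of (P → Q) is (Q → P). It is not in general equivalent to the original.
Here P = 'P(k)' and Q = 'F(k)'.

If F(k), then P(k).


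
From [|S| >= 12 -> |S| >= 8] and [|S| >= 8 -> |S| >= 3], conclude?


Hypothetical syllogism: from (P → Q) and (Q → R), infer (P → R).
Chain the two implications through the shared middle term '|S| >= 8'.

|S| >= 12 -> |S| >= 3


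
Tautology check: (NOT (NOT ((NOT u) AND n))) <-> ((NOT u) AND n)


Build the truth table over {n, u}:
n | u | φ
---------
F | F | T
T | F | T
F | T | T
T | T | T
Every row evaluates to true.

Yes, it is a tautology.


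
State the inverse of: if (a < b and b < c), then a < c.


The inverse of (P → Q) is (¬P → ¬Q). It is equivalent to the converse, not to the original.
Here P = '(a < b and b < c)' and Q = 'a < c'.

If not ((a < b and b < c)), then not (a < c).


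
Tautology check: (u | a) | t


Build the truth table over {a, t, u}:
a | t | u | φ
-------------
False | False | False | False
True | False | False | True
False | True | False | True
True | True | False | True
False | False | True | True
True | False | True | True
False | True | True | True
True | True | True | True
Counterexample at row 1: with a=False, t=False, u=False, the formula is False.

No, it is not a tautology.


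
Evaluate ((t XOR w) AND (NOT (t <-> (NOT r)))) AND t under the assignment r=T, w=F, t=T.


Substitute r=T, w=F, t=T:
t XOR w = T XOR F = T
NOT r = F
t <-> (NOT r) = T <-> F = F
NOT (t <-> (NOT r)) = T
(t XOR w) AND (NOT (t <-> (NOT r))) = T AND T = T
((t XOR w) AND (NOT (t <-> (NOT r)))) AND t = T AND T = T

T


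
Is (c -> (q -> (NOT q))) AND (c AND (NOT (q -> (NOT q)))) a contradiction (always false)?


Truth table over {c, q}:
c | q | φ
---------
F | F | F
T | F | F
F | T | F
T | T | F
Every row is false.

Yes, it is a contradiction.


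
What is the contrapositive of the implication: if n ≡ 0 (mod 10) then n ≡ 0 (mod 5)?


The contrapositive of (P → Q) is (¬Q → ¬P); it is logically equivalent to the original.
Here P = 'n ≡ 0 (mod 10)' and Q = 'n ≡ 0 (mod 5)'.

If not (n ≡ 0 (mod 5)), then not (n ≡ 0 (mod 10)).


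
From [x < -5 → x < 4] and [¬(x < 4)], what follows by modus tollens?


Modus tollens: from (P → Q) and ¬Q, infer ¬P.
Q = 'x < 4' is denied; since P → Q, P must also fail.

Not (x < -5).


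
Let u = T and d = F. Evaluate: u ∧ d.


Conjunction is true only when both operands are true.
Substitute: u=T, d=F.
T ∧ F evaluates to F.

F


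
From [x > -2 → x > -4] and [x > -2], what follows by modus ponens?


Modus ponens: from (P → Q) and P, infer Q.
P = 'x > -2' is asserted, and P → Q holds, so Q follows.

x > -4.


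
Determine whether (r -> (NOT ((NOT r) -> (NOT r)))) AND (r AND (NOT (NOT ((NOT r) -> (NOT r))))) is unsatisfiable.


Truth table over {r}:
r | φ
-----
F | F
T | F
Every row is false.

Yes, it is a contradiction.


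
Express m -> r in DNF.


Step 1: Rewrite m → r as ¬m ∨ r.

(NOT m) OR r


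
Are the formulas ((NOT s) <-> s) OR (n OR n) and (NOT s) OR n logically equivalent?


Compare truth tables:
n | s | φ | ψ
-------------
F | F | F | T
T | F | T | T
F | T | F | F
T | T | T | T
They differ at row 1 (n=F, s=F): φ=F but ψ=T.

No, they are not logically equivalent.


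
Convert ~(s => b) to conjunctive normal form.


Step 1: Rewrite s → b as ¬s ∨ b.
Step 2: Negate: ¬(¬s ∨ b) = s ∧ ¬b (De Morgan + double negation).

s & (~b)


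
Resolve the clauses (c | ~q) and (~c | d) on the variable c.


The clauses contain complementary literals c and ~c.
Resolution eliminates this pair and disjoins the remaining literals (merging duplicates).

(~q | d)


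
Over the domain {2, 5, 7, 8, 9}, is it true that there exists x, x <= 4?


Evaluate the predicate on each element: 2:T, 5:F, 7:F, 8:F, 9:F.
Witness x = 2 satisfies the predicate.

T


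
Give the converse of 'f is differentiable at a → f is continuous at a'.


The converse of (P → Q) is (Q → P). It is not in general equivalent to the original.
Here P = 'f is differentiable at a' and Q = 'f is continuous at a'.

If f is continuous at a, then f is differentiable at a.


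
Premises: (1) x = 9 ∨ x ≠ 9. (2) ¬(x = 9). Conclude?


Disjunctive syllogism: from (P ∨ Q) and ¬P, infer Q.
One disjunct, 'x = 9', is ruled out; the other must hold.

x ≠ 9


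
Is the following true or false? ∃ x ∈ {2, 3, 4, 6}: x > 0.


Evaluate the predicate on each element: 2:T, 3:T, 4:T, 6:T.
Witness x = 2 satisfies the predicate.

T


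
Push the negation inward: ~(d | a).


De Morgan: the negation of a disjunction is the conjunction of the negations.
Distribute ~ across |, flipping it to &, and negate each literal.

(~d) & (~a)


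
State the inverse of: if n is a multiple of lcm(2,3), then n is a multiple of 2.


The inverse of (P → Q) is (¬P → ¬Q). It is equivalent to the converse, not to the original.
Here P = 'n is a multiple of lcm(2,3)' and Q = 'n is a multiple of 2'.

If not (n is a multiple of lcm(2,3)), then not (n is a multiple of 2).


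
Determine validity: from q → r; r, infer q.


This is affirming the consequent (fallacy). There exist truth assignments where the premises are all true but the conclusion is false.

Invalid.


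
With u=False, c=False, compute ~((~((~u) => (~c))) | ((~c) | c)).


Substitute u=False, c=False:
~u = True
~c = True
(~u) => (~c) = True => True = True
~((~u) => (~c)) = False
~c = True
(~c) | c = True | False = True
(~((~u) => (~c))) | ((~c) | c) = False | True = True
~((~((~u) => (~c))) | ((~c) | c)) = False

False


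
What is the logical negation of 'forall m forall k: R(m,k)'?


Negation flips each quantifier (∀↔∃) and negates the inner predicate.
¬(forall m forall k: φ) = exists m exists k: ¬φ.

exists m exists k: ~(R(m,k))


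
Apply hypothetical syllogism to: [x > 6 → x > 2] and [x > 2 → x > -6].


Hypothetical syllogism: from (P → Q) and (Q → R), infer (P → R).
Chain the two implications through the shared middle term 'x > 2'.

x > 6 → x > -6


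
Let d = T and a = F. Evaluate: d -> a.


Implication is false only when antecedent is true and consequent is false.
Substitute: d=T, a=F.
T -> F evaluates to F.

F


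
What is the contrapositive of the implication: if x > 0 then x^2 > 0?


The contrapositive of (P → Q) is (¬Q → ¬P); it is logically equivalent to the original.
Here P = 'x > 0' and Q = 'x^2 > 0'.

If not (x^2 > 0), then not (x > 0).


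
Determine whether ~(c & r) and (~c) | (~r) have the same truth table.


Compare truth tables:
c | r | φ | ψ
-------------
False | False | True | True
True | False | True | True
False | True | True | True
True | True | False | False
The columns φ and ψ agree on every row.

Yes, they are logically equivalent.


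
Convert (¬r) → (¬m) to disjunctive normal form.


Step 1: Rewrite (¬r) → (¬m) as ¬(¬r) ∨ (¬m).
Step 2: Eliminate any double negations (¬¬X = X).

r ∨ (¬m)


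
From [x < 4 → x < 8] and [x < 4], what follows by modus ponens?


Modus ponens: from (P → Q) and P, infer Q.
P = 'x < 4' is asserted, and P → Q holds, so Q follows.

x < 8.


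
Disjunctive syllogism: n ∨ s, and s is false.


Disjunctive syllogism: from (P ∨ Q) and ¬P, infer Q.
One disjunct, 's', is ruled out; the other must hold.

n


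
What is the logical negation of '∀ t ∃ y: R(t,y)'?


Negation flips each quantifier (∀↔∃) and negates the inner predicate.
¬(∀ t ∃ y: φ) = ∃ t ∀ y: ¬φ.

∃ t ∀ y: ¬(R(t,y))


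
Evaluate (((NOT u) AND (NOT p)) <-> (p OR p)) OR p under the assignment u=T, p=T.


Substitute u=T, p=T:
NOT u = F
NOT p = F
(NOT u) AND (NOT p) = F AND F = F
p OR p = T OR T = T
((NOT u) AND (NOT p)) <-> (p OR p) = F <-> T = F
(((NOT u) AND (NOT p)) <-> (p OR p)) OR p = F OR T = T

T


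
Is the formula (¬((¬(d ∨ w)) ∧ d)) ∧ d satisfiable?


Search for a satisfying assignment over {d, w}.
Try d=T, w=F: the formula evaluates to T.
A satisfying assignment exists.

Satisfiable.


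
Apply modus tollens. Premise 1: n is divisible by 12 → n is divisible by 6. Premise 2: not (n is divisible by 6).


Modus tollens: from (P → Q) and ¬Q, infer ¬P.
Q = 'n is divisible by 6' is denied; since P → Q, P must also fail.

Not (n is divisible by 12).


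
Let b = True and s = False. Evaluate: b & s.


Conjunction is true only when both operands are true.
Substitute: b=True, s=False.
True & False evaluates to False.

False


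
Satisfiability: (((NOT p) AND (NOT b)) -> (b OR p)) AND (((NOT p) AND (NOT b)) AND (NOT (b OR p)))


Check all 4 assignments over {b, p}:
b | p | φ
---------
F | F | F
T | F | F
F | T | F
T | T | F
No assignment makes the formula true.

Unsatisfiable.


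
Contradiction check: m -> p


Truth table over {m, p}:
m | p | φ
---------
F | F | T
T | F | F
F | T | T
T | T | T
Satisfying assignment at row 1: m=F, p=F gives T.

No, it is not a contradiction.
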